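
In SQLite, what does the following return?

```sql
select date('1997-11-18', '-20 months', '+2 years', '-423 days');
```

Adding -20 months to 1997-11-18 gives 1996-03-18.
Adding +2 years to 1996-03-18 gives 1998-03-18.
Applying '-423 days' to 1998-03-18: counting 423 days back gives 1997-01-19.

1997-01-19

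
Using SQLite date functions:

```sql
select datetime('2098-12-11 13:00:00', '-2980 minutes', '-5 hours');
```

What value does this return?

2098-12-09 06:20:00

2980 minutes = 49h 40m; -2980 minutes from 2098-12-11 13:00:00 is 2098-12-09 11:20:00 (crosses midnight).
-5 hours from 2098-12-09 11:20:00 is 2098-12-09 06:20:00.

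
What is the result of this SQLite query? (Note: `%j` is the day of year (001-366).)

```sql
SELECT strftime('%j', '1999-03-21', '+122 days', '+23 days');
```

First apply '+122 days', '+23 days': 1999-03-21 → 1999-08-13.
Day-of-year for 1999-08-13: days since 1999-01-01 inclusive = 225, zero-padded to 225.

225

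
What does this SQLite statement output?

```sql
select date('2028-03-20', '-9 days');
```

2028-03-11

Going back 9 days within March lands on 2028-03-11.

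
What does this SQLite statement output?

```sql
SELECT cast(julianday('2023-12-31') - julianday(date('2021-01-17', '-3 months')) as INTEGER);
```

Adding -3 months to 2021-01-17 gives 2020-10-17.
14 days remain in October 2020 after the 17th (31 − 17).
Full months from November 2020 through November 2023 contribute their day counts.
Then 31 days into December 2023.
Total: 14 + 30 + 31 + 31 + 28 + 31 + 30 + 31 + 30 + 31 + 31 + 30 + 31 + 30 + 31 + 31 + 28 + 31 + 30 + 31 + 30 + 31 + 31 + 30 + 31 + 30 + 31 + 31 + 28 + 31 + 30 + 31 + 30 + 31 + 31 + 30 + 31 + 30 + 31 = 1170.

1170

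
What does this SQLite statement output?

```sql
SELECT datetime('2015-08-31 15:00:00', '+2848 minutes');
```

2848 minutes = 47h 28m; +2848 minutes from 2015-08-31 15:00:00 is 2015-09-02 14:28:00 (crosses midnight).

2015-09-02 14:28:00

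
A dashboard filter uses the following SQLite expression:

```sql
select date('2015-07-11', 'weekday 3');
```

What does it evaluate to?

`weekday 3` advances to the next Wednesday; 2015-07-11 is a Saturday, so it moves forward to 2015-07-15.

2015-07-15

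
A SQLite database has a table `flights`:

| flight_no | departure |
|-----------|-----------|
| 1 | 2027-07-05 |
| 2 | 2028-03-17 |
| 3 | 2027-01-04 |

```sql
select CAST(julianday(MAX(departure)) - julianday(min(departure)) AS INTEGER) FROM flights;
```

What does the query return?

MIN = 2027-01-04, MAX = 2028-03-17.
27 days remain in January 2027 after the 4th (31 − 4).
Full months from February 2027 through February 2028 contribute their day counts.
Then 17 days into March 2028.
Total: 27 + 28 + 31 + 30 + 31 + 30 + 31 + 31 + 30 + 31 + 30 + 31 + 31 + 29 + 17 = 438.

438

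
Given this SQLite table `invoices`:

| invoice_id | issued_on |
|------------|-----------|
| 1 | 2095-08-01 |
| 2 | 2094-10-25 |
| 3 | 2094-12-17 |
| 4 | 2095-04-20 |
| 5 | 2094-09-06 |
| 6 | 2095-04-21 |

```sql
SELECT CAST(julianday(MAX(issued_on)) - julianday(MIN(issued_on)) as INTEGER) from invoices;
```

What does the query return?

329

MIN = 2094-09-06, MAX = 2095-08-01.
24 days remain in September 2094 after the 6th (30 − 6).
Full months from October 2094 through July 2095 contribute their day counts.
Then 1 day into August 2095.
Total: 24 + 31 + 30 + 31 + 31 + 28 + 31 + 30 + 31 + 30 + 31 + 1 = 329.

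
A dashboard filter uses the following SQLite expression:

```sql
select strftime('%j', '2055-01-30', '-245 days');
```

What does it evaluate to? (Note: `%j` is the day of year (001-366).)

First apply '-245 days': 2055-01-30 → 2054-05-30.
Day-of-year for 2054-05-30: days since 2054-01-01 inclusive = 150, zero-padded to 150.

150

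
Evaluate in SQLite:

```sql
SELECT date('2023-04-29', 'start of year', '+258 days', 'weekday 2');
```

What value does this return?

2023-09-19

`start of year` rewinds 2023-04-29 to 2023-01-01.
Applying '+258 days' to 2023-01-01: counting 258 days forward gives 2023-09-16.
`weekday 2` advances to the next Tuesday; 2023-09-16 is a Saturday, so it moves forward to 2023-09-19.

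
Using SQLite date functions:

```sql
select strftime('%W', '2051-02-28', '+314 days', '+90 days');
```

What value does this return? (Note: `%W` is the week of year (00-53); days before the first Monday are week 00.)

14

First apply '+314 days', '+90 days': 2051-02-28 → 2052-04-07.
2052-04-07 is a Sunday. SQLite's %W counts Mondays since the year started; the result is 14.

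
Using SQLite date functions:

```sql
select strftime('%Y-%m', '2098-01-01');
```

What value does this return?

`%Y-%m` extracts the year-month: 2098-01.

2098-01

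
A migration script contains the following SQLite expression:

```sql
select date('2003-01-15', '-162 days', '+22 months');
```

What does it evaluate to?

2004-06-06

Applying '-162 days' to 2003-01-15: counting 162 days back gives 2002-08-06.
Adding +22 months to 2002-08-06 gives 2004-06-06.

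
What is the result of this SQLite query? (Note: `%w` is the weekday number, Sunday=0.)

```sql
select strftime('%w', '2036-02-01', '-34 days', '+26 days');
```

First apply '-34 days', '+26 days': 2036-02-01 → 2036-01-24.
2036-01-24 is a Thursday; with Sunday=0 that is 4.

4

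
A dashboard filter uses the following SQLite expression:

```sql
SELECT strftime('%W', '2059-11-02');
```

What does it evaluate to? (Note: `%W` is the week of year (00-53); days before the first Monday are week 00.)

2059-11-02 is a Sunday. SQLite's %W counts Mondays since the year started; the result is 43.

43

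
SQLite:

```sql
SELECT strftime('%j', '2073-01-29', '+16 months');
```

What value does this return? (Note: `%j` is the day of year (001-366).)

149

First apply '+16 months': 2073-01-29 → 2074-05-29.
Day-of-year for 2074-05-29: days since 2074-01-01 inclusive = 149, zero-padded to 149.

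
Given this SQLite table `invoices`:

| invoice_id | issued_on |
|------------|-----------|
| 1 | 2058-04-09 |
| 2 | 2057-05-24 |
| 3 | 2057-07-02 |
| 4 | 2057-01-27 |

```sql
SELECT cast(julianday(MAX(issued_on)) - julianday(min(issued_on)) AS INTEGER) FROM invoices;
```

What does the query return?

437

MIN = 2057-01-27, MAX = 2058-04-09.
4 days remain in January 2057 after the 27th (31 − 27).
Full months from February 2057 through March 2058 contribute their day counts.
Then 9 days into April 2058.
Total: 4 + 28 + 31 + 30 + 31 + 30 + 31 + 31 + 30 + 31 + 30 + 31 + 31 + 28 + 31 + 9 = 437.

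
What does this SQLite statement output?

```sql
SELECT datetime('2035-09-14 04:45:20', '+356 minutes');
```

2035-09-14 10:41:20

356 minutes = 5h 56m; +356 minutes from 2035-09-14 04:45:20 is 2035-09-14 10:41:20.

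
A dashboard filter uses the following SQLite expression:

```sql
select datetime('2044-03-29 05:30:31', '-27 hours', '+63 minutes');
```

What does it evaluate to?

-27 hours from 2044-03-29 05:30:31 is 2044-03-28 02:30:31 (crosses midnight).
63 minutes = 1h 3m; +63 minutes from 2044-03-28 02:30:31 is 2044-03-28 03:33:31.

2044-03-28 03:33:31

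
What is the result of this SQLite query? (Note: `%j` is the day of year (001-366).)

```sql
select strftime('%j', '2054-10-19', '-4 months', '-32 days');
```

138

First apply '-4 months', '-32 days': 2054-10-19 → 2054-05-18.
Day-of-year for 2054-05-18: days since 2054-01-01 inclusive = 138, zero-padded to 138.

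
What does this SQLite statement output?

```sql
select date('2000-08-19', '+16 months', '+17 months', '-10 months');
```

Adding +16 months to 2000-08-19 gives 2001-12-19.
Adding +17 months to 2001-12-19 gives 2003-05-19.
Adding -10 months to 2003-05-19 gives 2002-07-19.

2002-07-19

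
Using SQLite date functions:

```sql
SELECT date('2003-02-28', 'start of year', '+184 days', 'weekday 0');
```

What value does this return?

`start of year` rewinds 2003-02-28 to 2003-01-01.
Applying '+184 days' to 2003-01-01: counting 184 days forward gives 2003-07-04.
`weekday 0` advances to the next Sunday; 2003-07-04 is a Friday, so it moves forward to 2003-07-06.

2003-07-06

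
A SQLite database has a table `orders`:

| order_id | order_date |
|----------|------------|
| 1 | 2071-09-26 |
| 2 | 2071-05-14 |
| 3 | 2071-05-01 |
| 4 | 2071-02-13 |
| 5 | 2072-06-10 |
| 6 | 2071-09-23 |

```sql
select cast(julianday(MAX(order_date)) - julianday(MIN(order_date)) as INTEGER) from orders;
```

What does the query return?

483

MIN = 2071-02-13, MAX = 2072-06-10.
15 days remain in February 2071 after the 13th (28 − 13).
Full months from March 2071 through May 2072 contribute their day counts.
Then 10 days into June 2072.
Total: 15 + 31 + 30 + 31 + 30 + 31 + 31 + 30 + 31 + 30 + 31 + 31 + 29 + 31 + 30 + 31 + 10 = 483.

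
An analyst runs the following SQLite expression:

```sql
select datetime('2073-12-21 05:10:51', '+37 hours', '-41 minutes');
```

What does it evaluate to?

+37 hours from 2073-12-21 05:10:51 is 2073-12-22 18:10:51 (crosses midnight).
-41 minutes from 2073-12-22 18:10:51 is 2073-12-22 17:29:51.

2073-12-22 17:29:51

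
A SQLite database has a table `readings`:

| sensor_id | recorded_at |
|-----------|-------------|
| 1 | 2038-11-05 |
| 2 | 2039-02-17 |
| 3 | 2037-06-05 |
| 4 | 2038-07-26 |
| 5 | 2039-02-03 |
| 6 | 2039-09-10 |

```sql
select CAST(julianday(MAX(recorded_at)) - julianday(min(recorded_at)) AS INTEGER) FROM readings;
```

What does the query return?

827

MIN = 2037-06-05, MAX = 2039-09-10.
25 days remain in June 2037 after the 5th (30 − 5).
Full months from July 2037 through August 2039 contribute their day counts.
Then 10 days into September 2039.
Total: 25 + 31 + 31 + 30 + 31 + 30 + 31 + 31 + 28 + 31 + 30 + 31 + 30 + 31 + 31 + 30 + 31 + 30 + 31 + 31 + 28 + 31 + 30 + 31 + 30 + 31 + 31 + 10 = 827.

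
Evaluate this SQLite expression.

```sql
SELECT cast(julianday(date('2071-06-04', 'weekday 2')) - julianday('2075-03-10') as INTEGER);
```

`weekday 2` advances to the next Tuesday; 2071-06-04 is a Thursday, so it moves forward to 2071-06-09.
21 days remain in June 2071 after the 9th (30 − 9).
Full months from July 2071 through February 2075 contribute their day counts.
Then 10 days into March 2075.
Total: 21 + 31 + 31 + 30 + 31 + 30 + 31 + 31 + 29 + 31 + 30 + 31 + 30 + 31 + 31 + 30 + 31 + 30 + 31 + 31 + 28 + 31 + 30 + 31 + 30 + 31 + 31 + 30 + 31 + 30 + 31 + 31 + 28 + 31 + 30 + 31 + 30 + 31 + 31 + 30 + 31 + 30 + 31 + 31 + 28 + 10 = 1370.
The subtraction is earlier − later, so the result is −1370 → -1370.

-1370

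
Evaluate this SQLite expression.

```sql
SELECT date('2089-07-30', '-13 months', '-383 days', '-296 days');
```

Adding -13 months to 2089-07-30 gives 2088-06-30.
Applying '-383 days' to 2088-06-30: counting 383 days back gives 2087-06-13.
Applying '-296 days' to 2087-06-13: counting 296 days back gives 2086-08-21.

2086-08-21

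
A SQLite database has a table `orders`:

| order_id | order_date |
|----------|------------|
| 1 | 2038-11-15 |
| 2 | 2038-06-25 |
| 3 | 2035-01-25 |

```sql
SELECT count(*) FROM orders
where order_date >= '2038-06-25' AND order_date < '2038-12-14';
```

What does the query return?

Rows in [2038-06-25, 2038-12-14): 2038-11-15, 2038-06-25 → 2 rows.

2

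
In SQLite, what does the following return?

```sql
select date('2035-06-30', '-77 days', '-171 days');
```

2034-10-25

Applying '-77 days' to 2035-06-30: counting 77 days back gives 2035-04-14.
Applying '-171 days' to 2035-04-14: counting 171 days back gives 2034-10-25.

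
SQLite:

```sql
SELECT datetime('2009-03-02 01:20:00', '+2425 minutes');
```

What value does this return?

2425 minutes = 40h 25m; +2425 minutes from 2009-03-02 01:20:00 is 2009-03-03 17:45:00 (crosses midnight).

2009-03-03 17:45:00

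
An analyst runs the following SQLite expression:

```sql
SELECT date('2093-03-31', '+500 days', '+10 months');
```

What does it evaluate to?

Applying '+500 days' to 2093-03-31: counting 500 days forward gives 2094-08-13.
Adding +10 months to 2094-08-13 gives 2095-06-13.

2095-06-13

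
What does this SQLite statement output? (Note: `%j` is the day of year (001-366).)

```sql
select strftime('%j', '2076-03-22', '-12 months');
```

081

First apply '-12 months': 2076-03-22 → 2075-03-22.
Day-of-year for 2075-03-22: days since 2075-01-01 inclusive = 81, zero-padded to 081.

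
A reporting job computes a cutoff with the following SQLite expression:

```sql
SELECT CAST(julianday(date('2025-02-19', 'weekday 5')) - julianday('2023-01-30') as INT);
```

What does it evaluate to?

`weekday 5` advances to the next Friday; 2025-02-19 is a Wednesday, so it moves forward to 2025-02-21.
1 day remains in January 2023 after the 30th (31 − 30).
Full months from February 2023 through January 2025 contribute their day counts.
Then 21 days into February 2025.
Total: 1 + 28 + 31 + 30 + 31 + 30 + 31 + 31 + 30 + 31 + 30 + 31 + 31 + 29 + 31 + 30 + 31 + 30 + 31 + 31 + 30 + 31 + 30 + 31 + 31 + 21 = 753.

753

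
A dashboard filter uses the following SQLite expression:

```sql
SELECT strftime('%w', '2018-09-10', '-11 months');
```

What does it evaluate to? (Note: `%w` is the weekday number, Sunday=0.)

2

First apply '-11 months': 2018-09-10 → 2017-10-10.
2017-10-10 is a Tuesday; with Sunday=0 that is 2.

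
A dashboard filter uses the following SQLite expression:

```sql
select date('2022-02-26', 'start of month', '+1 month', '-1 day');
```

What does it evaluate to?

2022-02-28

`start of month` rewinds 2022-02-26 to 2022-02-01.
Adding +1 month to 2022-02-01 gives 2022-03-01.
Going back 1 day from 2022-03-01 reaches 2022-02-28 (last day of February, 28 days).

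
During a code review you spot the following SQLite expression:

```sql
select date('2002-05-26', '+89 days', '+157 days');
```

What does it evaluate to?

2003-01-27

Applying '+89 days' to 2002-05-26: counting 89 days forward gives 2002-08-23.
Applying '+157 days' to 2002-08-23: counting 157 days forward gives 2003-01-27.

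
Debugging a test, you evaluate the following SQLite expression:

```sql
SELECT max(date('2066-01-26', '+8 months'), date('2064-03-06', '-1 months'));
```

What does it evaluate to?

2066-09-26

date('2066-01-26', '+8 months') → 2066-09-26.
date('2064-03-06', '-1 months') → 2064-02-06.
Later of the two is 2066-09-26.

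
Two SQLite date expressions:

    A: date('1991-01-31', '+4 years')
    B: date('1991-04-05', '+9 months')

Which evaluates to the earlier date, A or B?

B

A = 1995-01-31.
B = 1992-01-05.
B is earlier.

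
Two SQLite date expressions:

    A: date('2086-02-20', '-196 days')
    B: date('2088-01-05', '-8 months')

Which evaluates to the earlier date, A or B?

A

A = 2085-08-08.
B = 2087-05-05.
A is earlier.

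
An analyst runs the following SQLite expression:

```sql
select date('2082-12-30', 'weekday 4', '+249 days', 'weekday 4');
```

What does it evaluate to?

`weekday 4` advances to the next Thursday; 2082-12-30 is a Wednesday, so it moves forward to 2082-12-31.
Applying '+249 days' to 2082-12-31: counting 249 days forward gives 2083-09-06.
`weekday 4` advances to the next Thursday; 2083-09-06 is a Monday, so it moves forward to 2083-09-09.

2083-09-09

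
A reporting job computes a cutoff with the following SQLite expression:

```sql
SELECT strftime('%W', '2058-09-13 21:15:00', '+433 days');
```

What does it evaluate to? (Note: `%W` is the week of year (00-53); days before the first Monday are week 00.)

46

First apply '+433 days': 2058-09-13 21:15:00 → 2059-11-20 21:15:00.
2059-11-20 is a Thursday. SQLite's %W counts Mondays since the year started; the result is 46.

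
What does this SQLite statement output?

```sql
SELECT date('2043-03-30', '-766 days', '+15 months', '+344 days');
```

2043-05-01

Applying '-766 days' to 2043-03-30: counting 766 days back gives 2041-02-22.
Adding +15 months to 2041-02-22 gives 2042-05-22.
Applying '+344 days' to 2042-05-22: counting 344 days forward gives 2043-05-01.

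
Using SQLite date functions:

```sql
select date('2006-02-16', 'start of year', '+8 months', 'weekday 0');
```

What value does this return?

`start of year` rewinds 2006-02-16 to 2006-01-01.
Adding +8 months to 2006-01-01 gives 2006-09-01.
`weekday 0` advances to the next Sunday; 2006-09-01 is a Friday, so it moves forward to 2006-09-03.

2006-09-03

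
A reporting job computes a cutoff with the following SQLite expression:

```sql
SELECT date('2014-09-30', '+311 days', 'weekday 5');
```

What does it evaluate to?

Applying '+311 days' to 2014-09-30: counting 311 days forward gives 2015-08-07.
`weekday 5` advances to the next Friday; 2015-08-07 is already a Friday, so it stays at 2015-08-07.

2015-08-07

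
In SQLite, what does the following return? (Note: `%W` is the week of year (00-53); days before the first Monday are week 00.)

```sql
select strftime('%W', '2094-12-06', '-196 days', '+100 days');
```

First apply '-196 days', '+100 days': 2094-12-06 → 2094-09-01.
2094-09-01 is a Wednesday. SQLite's %W counts Mondays since the year started; the result is 35.

35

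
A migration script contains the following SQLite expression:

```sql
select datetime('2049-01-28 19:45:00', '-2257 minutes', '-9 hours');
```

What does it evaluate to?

2049-01-26 21:08:00

2257 minutes = 37h 37m; -2257 minutes from 2049-01-28 19:45:00 is 2049-01-27 06:08:00 (crosses midnight).
-9 hours from 2049-01-27 06:08:00 is 2049-01-26 21:08:00 (crosses midnight).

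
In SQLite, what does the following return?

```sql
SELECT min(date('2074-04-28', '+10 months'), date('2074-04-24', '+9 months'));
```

date('2074-04-28', '+10 months') → 2075-02-28.
date('2074-04-24', '+9 months') → 2075-01-24.
Earlier of the two is 2075-01-24.

2075-01-24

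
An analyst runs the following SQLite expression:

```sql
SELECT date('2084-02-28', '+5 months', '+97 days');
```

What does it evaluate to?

Adding +5 months to 2084-02-28 gives 2084-07-28.
Applying '+97 days' to 2084-07-28: counting 97 days forward gives 2084-11-02.

2084-11-02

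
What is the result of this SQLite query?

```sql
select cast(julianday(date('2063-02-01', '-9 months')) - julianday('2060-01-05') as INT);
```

847

Adding -9 months to 2063-02-01 gives 2062-05-01.
26 days remain in January 2060 after the 5th (31 − 5).
Full months from February 2060 through April 2062 contribute their day counts.
Then 1 day into May 2062.
Total: 26 + 29 + 31 + 30 + 31 + 30 + 31 + 31 + 30 + 31 + 30 + 31 + 31 + 28 + 31 + 30 + 31 + 30 + 31 + 31 + 30 + 31 + 30 + 31 + 31 + 28 + 31 + 30 + 1 = 847.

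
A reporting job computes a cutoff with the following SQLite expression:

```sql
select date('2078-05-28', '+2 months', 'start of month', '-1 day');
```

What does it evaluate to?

2078-06-30

Adding +2 months to 2078-05-28 gives 2078-07-28.
`start of month` rewinds 2078-07-28 to 2078-07-01.
Going back 1 day from 2078-07-01 reaches 2078-06-30 (last day of June, 30 days).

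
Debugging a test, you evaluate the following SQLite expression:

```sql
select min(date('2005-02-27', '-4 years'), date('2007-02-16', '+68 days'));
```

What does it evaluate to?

2001-02-27

date('2005-02-27', '-4 years') → 2001-02-27.
date('2007-02-16', '+68 days') → 2007-04-25.
Earlier of the two is 2001-02-27.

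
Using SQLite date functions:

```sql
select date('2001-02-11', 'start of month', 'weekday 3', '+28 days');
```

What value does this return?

2001-03-07

`start of month` rewinds 2001-02-11 to 2001-02-01.
`weekday 3` advances to the next Wednesday; 2001-02-01 is a Thursday, so it moves forward to 2001-02-07.
February 2001 has 28 days; 21 remain after the 7th, so 22 days reach 2001-03-01.
Advancing 6 more days within March lands on 2001-03-07.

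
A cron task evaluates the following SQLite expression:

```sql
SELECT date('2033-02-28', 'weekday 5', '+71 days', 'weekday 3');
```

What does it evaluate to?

`weekday 5` advances to the next Friday; 2033-02-28 is a Monday, so it moves forward to 2033-03-04.
Applying '+71 days' to 2033-03-04: counting 71 days forward gives 2033-05-14.
`weekday 3` advances to the next Wednesday; 2033-05-14 is a Saturday, so it moves forward to 2033-05-18.

2033-05-18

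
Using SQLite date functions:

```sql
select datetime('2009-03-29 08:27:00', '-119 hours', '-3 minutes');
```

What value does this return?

2009-03-24 09:24:00

-119 hours from 2009-03-29 08:27:00 is 2009-03-24 09:27:00 (crosses midnight).
-3 minutes from 2009-03-24 09:27:00 is 2009-03-24 09:24:00.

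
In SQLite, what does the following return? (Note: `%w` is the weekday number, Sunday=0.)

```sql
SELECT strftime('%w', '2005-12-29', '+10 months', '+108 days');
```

First apply '+10 months', '+108 days': 2005-12-29 → 2007-02-14.
2007-02-14 is a Wednesday; with Sunday=0 that is 3.

3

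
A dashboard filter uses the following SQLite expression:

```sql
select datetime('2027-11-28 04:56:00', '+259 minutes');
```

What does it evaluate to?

2027-11-28 09:15:00

259 minutes = 4h 19m; +259 minutes from 2027-11-28 04:56:00 is 2027-11-28 09:15:00.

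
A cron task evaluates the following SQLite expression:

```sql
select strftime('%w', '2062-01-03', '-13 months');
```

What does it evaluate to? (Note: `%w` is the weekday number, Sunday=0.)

First apply '-13 months': 2062-01-03 → 2060-12-03.
2060-12-03 is a Friday; with Sunday=0 that is 5.

5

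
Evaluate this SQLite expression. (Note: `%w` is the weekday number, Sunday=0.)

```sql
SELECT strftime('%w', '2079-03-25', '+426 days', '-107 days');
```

First apply '+426 days', '-107 days': 2079-03-25 → 2080-02-07.
2080-02-07 is a Wednesday; with Sunday=0 that is 3.

3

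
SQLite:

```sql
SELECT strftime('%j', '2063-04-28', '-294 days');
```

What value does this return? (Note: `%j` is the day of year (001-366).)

First apply '-294 days': 2063-04-28 → 2062-07-08.
Day-of-year for 2062-07-08: days since 2062-01-01 inclusive = 189, zero-padded to 189.

189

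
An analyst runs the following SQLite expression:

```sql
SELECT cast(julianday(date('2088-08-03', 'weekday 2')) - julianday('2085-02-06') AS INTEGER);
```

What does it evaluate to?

1274

`weekday 2` advances to the next Tuesday; 2088-08-03 is already a Tuesday, so it stays at 2088-08-03.
22 days remain in February 2085 after the 6th (28 − 6).
Full months from March 2085 through July 2088 contribute their day counts.
Then 3 days into August 2088.
Total: 22 + 31 + 30 + 31 + 30 + 31 + 31 + 30 + 31 + 30 + 31 + 31 + 28 + 31 + 30 + 31 + 30 + 31 + 31 + 30 + 31 + 30 + 31 + 31 + 28 + 31 + 30 + 31 + 30 + 31 + 31 + 30 + 31 + 30 + 31 + 31 + 29 + 31 + 30 + 31 + 30 + 31 + 3 = 1274.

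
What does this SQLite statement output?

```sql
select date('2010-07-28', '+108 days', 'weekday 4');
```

Applying '+108 days' to 2010-07-28: counting 108 days forward gives 2010-11-13.
`weekday 4` advances to the next Thursday; 2010-11-13 is a Saturday, so it moves forward to 2010-11-18.

2010-11-18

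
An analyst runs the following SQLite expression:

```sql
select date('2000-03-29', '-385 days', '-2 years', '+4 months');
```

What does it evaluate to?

Applying '-385 days' to 2000-03-29: counting 385 days back gives 1999-03-10.
Adding -2 years to 1999-03-10 gives 1997-03-10.
Adding +4 months to 1997-03-10 gives 1997-07-10.

1997-07-10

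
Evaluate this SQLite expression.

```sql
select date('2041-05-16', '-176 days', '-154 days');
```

2040-06-20

Applying '-176 days' to 2041-05-16: counting 176 days back gives 2040-11-21.
Applying '-154 days' to 2040-11-21: counting 154 days back gives 2040-06-20.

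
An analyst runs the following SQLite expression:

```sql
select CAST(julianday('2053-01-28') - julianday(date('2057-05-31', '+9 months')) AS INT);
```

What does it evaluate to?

Adding +9 months to 2057-05-31 targets 2058-02-31. February 2058 has only 28 days, so SQLite normalizes the 3-day overflow forward to 2058-03-03.
3 days remain in January 2053 after the 28th (31 − 28).
Full months from February 2053 through February 2058 contribute their day counts.
Then 3 days into March 2058.
Total: 3 + 28 + 31 + 30 + 31 + 30 + 31 + 31 + 30 + 31 + 30 + 31 + 31 + 28 + 31 + 30 + 31 + 30 + 31 + 31 + 30 + 31 + 30 + 31 + 31 + 28 + 31 + 30 + 31 + 30 + 31 + 31 + 30 + 31 + 30 + 31 + 31 + 29 + 31 + 30 + 31 + 30 + 31 + 31 + 30 + 31 + 30 + 31 + 31 + 28 + 31 + 30 + 31 + 30 + 31 + 31 + 30 + 31 + 30 + 31 + 31 + 28 + 3 = 1860.
The subtraction is earlier − later, so the result is −1860 → -1860.

-1860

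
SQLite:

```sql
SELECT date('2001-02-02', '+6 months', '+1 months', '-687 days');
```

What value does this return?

1999-10-16

Adding +6 months to 2001-02-02 gives 2001-08-02.
Adding +1 month to 2001-08-02 gives 2001-09-02.
Applying '-687 days' to 2001-09-02: counting 687 days back gives 1999-10-16.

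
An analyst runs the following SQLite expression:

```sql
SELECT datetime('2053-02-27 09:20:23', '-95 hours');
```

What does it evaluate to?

2053-02-23 10:20:23

-95 hours from 2053-02-27 09:20:23 is 2053-02-23 10:20:23 (crosses midnight).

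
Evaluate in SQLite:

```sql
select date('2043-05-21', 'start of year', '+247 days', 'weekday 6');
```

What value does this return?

2043-09-05

`start of year` rewinds 2043-05-21 to 2043-01-01.
Applying '+247 days' to 2043-01-01: counting 247 days forward gives 2043-09-05.
`weekday 6` advances to the next Saturday; 2043-09-05 is already a Saturday, so it stays at 2043-09-05.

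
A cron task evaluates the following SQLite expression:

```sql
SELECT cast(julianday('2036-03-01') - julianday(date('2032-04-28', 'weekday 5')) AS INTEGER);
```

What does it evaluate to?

`weekday 5` advances to the next Friday; 2032-04-28 is a Wednesday, so it moves forward to 2032-04-30.
0 days remain in April 2032 after the 30th (30 − 30).
Full months from May 2032 through February 2036 contribute their day counts.
Then 1 day into March 2036.
Total: 0 + 31 + 30 + 31 + 31 + 30 + 31 + 30 + 31 + 31 + 28 + 31 + 30 + 31 + 30 + 31 + 31 + 30 + 31 + 30 + 31 + 31 + 28 + 31 + 30 + 31 + 30 + 31 + 31 + 30 + 31 + 30 + 31 + 31 + 28 + 31 + 30 + 31 + 30 + 31 + 31 + 30 + 31 + 30 + 31 + 31 + 29 + 1 = 1401.

1401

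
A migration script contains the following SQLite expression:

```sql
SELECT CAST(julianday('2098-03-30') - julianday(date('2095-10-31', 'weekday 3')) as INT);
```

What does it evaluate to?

879

`weekday 3` advances to the next Wednesday; 2095-10-31 is a Monday, so it moves forward to 2095-11-02.
28 days remain in November 2095 after the 2nd (30 − 2).
Full months from December 2095 through February 2098 contribute their day counts.
Then 30 days into March 2098.
Total: 28 + 31 + 31 + 29 + 31 + 30 + 31 + 30 + 31 + 31 + 30 + 31 + 30 + 31 + 31 + 28 + 31 + 30 + 31 + 30 + 31 + 31 + 30 + 31 + 30 + 31 + 31 + 28 + 30 = 879.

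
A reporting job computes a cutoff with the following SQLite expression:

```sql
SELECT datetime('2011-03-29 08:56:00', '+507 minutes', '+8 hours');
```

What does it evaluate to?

2011-03-30 01:23:00

507 minutes = 8h 27m; +507 minutes from 2011-03-29 08:56:00 is 2011-03-29 17:23:00.
+8 hours from 2011-03-29 17:23:00 is 2011-03-30 01:23:00 (crosses midnight).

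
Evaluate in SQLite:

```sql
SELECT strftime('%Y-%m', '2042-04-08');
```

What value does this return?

2042-04

`%Y-%m` extracts the year-month: 2042-04.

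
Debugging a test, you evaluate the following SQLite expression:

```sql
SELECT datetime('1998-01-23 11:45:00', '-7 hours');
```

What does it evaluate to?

1998-01-23 04:45:00

-7 hours from 1998-01-23 11:45:00 is 1998-01-23 04:45:00.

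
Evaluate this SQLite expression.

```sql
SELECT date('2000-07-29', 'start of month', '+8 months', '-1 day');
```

`start of month` rewinds 2000-07-29 to 2000-07-01.
Adding +8 months to 2000-07-01 gives 2001-03-01.
Going back 1 day from 2001-03-01 reaches 2001-02-28 (last day of February, 28 days).

2001-02-28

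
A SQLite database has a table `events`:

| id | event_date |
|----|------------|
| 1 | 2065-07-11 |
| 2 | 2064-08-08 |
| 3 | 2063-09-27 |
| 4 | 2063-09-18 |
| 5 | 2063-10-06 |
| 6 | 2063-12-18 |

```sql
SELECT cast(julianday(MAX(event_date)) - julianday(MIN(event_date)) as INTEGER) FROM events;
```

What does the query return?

662

MIN = 2063-09-18, MAX = 2065-07-11.
12 days remain in September 2063 after the 18th (30 − 18).
Full months from October 2063 through June 2065 contribute their day counts.
Then 11 days into July 2065.
Total: 12 + 31 + 30 + 31 + 31 + 29 + 31 + 30 + 31 + 30 + 31 + 31 + 30 + 31 + 30 + 31 + 31 + 28 + 31 + 30 + 31 + 30 + 11 = 662.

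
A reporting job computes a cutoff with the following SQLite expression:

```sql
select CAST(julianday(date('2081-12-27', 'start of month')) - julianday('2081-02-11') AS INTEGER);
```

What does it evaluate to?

293

`start of month` rewinds 2081-12-27 to 2081-12-01.
17 days remain in February 2081 after the 11th (28 − 11).
Full months from March 2081 through November 2081 contribute their day counts.
Then 1 day into December 2081.
Total: 17 + 31 + 30 + 31 + 30 + 31 + 31 + 30 + 31 + 30 + 1 = 293.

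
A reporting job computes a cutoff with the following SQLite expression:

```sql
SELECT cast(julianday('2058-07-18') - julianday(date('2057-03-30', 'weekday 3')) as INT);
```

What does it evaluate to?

`weekday 3` advances to the next Wednesday; 2057-03-30 is a Friday, so it moves forward to 2057-04-04.
26 days remain in April 2057 after the 4th (30 − 4).
Full months from May 2057 through June 2058 contribute their day counts.
Then 18 days into July 2058.
Total: 26 + 31 + 30 + 31 + 31 + 30 + 31 + 30 + 31 + 31 + 28 + 31 + 30 + 31 + 30 + 18 = 470.

470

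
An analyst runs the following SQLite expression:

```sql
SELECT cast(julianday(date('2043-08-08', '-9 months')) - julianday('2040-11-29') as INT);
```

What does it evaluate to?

Adding -9 months to 2043-08-08 gives 2042-11-08.
1 day remains in November 2040 after the 29th (30 − 29).
Full months from December 2040 through October 2042 contribute their day counts.
Then 8 days into November 2042.
Total: 1 + 31 + 31 + 28 + 31 + 30 + 31 + 30 + 31 + 31 + 30 + 31 + 30 + 31 + 31 + 28 + 31 + 30 + 31 + 30 + 31 + 31 + 30 + 31 + 8 = 709.

709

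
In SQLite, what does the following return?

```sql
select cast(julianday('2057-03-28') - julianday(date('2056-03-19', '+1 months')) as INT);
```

Adding +1 month to 2056-03-19 gives 2056-04-19.
11 days remain in April 2056 after the 19th (30 − 19).
Full months from May 2056 through February 2057 contribute their day counts.
Then 28 days into March 2057.
Total: 11 + 31 + 30 + 31 + 31 + 30 + 31 + 30 + 31 + 31 + 28 + 28 = 343.

343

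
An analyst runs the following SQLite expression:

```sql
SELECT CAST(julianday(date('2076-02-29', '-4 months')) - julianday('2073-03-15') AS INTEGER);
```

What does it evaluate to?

Adding -4 months to 2076-02-29 gives 2075-10-29.
16 days remain in March 2073 after the 15th (31 − 15).
Full months from April 2073 through September 2075 contribute their day counts.
Then 29 days into October 2075.
Total: 16 + 30 + 31 + 30 + 31 + 31 + 30 + 31 + 30 + 31 + 31 + 28 + 31 + 30 + 31 + 30 + 31 + 31 + 30 + 31 + 30 + 31 + 31 + 28 + 31 + 30 + 31 + 30 + 31 + 31 + 30 + 29 = 958.

958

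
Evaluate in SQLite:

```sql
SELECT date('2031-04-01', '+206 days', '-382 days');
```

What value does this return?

2030-10-07

Applying '+206 days' to 2031-04-01: counting 206 days forward gives 2031-10-24.
Applying '-382 days' to 2031-10-24: counting 382 days back gives 2030-10-07.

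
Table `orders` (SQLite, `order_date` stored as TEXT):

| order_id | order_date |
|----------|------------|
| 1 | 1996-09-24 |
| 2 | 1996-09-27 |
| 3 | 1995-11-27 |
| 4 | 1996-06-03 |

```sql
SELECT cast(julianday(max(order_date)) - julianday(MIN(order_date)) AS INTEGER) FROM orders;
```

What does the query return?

305

MIN = 1995-11-27, MAX = 1996-09-27.
3 days remain in November 1995 after the 27th (30 − 27).
Full months from December 1995 through August 1996 contribute their day counts.
Then 27 days into September 1996.
Total: 3 + 31 + 31 + 29 + 31 + 30 + 31 + 30 + 31 + 31 + 27 = 305.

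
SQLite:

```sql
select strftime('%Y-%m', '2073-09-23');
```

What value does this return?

`%Y-%m` extracts the year-month: 2073-09.

2073-09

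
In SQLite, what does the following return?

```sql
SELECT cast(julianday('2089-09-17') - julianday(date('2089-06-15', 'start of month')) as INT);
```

108

`start of month` rewinds 2089-06-15 to 2089-06-01.
29 days remain in June 2089 after the 1st (30 − 1).
July 2089: 31 days.
August 2089: 31 days.
Then 17 days into September 2089.
Total: 29 + 31 + 31 + 17 = 108.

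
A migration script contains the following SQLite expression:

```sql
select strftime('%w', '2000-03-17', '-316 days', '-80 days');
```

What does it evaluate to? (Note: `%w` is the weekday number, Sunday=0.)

1

First apply '-316 days', '-80 days': 2000-03-17 → 1999-02-15.
1999-02-15 is a Monday; with Sunday=0 that is 1.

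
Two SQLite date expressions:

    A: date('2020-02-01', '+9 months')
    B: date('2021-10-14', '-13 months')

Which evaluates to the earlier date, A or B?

B

A = 2020-11-01.
B = 2020-09-14.
B is earlier.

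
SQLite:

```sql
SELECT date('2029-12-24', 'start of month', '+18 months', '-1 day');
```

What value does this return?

2031-05-31

`start of month` rewinds 2029-12-24 to 2029-12-01.
Adding +18 months to 2029-12-01 gives 2031-06-01.
Going back 1 day from 2031-06-01 reaches 2031-05-31 (last day of May, 31 days).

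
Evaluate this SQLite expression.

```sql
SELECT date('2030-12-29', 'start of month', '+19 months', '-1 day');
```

`start of month` rewinds 2030-12-29 to 2030-12-01.
Adding +19 months to 2030-12-01 gives 2032-07-01.
Going back 1 day from 2032-07-01 reaches 2032-06-30 (last day of June, 30 days).

2032-06-30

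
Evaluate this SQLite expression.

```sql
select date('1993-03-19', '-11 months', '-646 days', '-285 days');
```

Adding -11 months to 1993-03-19 gives 1992-04-19.
Applying '-646 days' to 1992-04-19: counting 646 days back gives 1990-07-13.
Applying '-285 days' to 1990-07-13: counting 285 days back gives 1989-10-01.

1989-10-01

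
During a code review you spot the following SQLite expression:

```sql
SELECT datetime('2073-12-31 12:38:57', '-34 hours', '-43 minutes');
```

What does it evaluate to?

-34 hours from 2073-12-31 12:38:57 is 2073-12-30 02:38:57 (crosses midnight).
-43 minutes from 2073-12-30 02:38:57 is 2073-12-30 01:55:57.

2073-12-30 01:55:57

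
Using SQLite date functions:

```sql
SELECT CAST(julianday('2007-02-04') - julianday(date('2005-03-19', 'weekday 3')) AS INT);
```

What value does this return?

`weekday 3` advances to the next Wednesday; 2005-03-19 is a Saturday, so it moves forward to 2005-03-23.
8 days remain in March 2005 after the 23rd (31 − 23).
Full months from April 2005 through January 2007 contribute their day counts.
Then 4 days into February 2007.
Total: 8 + 30 + 31 + 30 + 31 + 31 + 30 + 31 + 30 + 31 + 31 + 28 + 31 + 30 + 31 + 30 + 31 + 31 + 30 + 31 + 30 + 31 + 31 + 4 = 683.

683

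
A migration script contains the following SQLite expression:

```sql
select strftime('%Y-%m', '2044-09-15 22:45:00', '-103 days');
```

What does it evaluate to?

2044-06

First apply '-103 days': 2044-09-15 22:45:00 → 2044-06-04 22:45:00.
`%Y-%m` extracts the year-month: 2044-06.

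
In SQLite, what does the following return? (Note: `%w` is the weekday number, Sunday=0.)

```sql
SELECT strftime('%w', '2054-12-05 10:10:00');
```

6

2054-12-05 is a Saturday; with Sunday=0 that is 6.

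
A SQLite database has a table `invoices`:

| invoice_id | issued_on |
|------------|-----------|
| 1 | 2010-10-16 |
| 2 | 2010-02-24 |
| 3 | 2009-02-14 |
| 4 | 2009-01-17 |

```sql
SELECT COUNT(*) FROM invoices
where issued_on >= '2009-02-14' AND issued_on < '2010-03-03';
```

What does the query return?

Rows in [2009-02-14, 2010-03-03): 2010-02-24, 2009-02-14 → 2 rows.

2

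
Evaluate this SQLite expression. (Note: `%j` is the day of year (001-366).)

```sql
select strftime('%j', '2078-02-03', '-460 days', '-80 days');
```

225

First apply '-460 days', '-80 days': 2078-02-03 → 2076-08-12.
Day-of-year for 2076-08-12: days since 2076-01-01 inclusive = 225, zero-padded to 225.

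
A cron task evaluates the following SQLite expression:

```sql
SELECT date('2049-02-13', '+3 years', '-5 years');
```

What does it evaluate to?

Adding +3 years to 2049-02-13 gives 2052-02-13.
Adding -5 years to 2052-02-13 gives 2047-02-13.

2047-02-13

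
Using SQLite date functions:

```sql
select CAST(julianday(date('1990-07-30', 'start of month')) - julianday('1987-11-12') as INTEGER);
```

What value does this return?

`start of month` rewinds 1990-07-30 to 1990-07-01.
18 days remain in November 1987 after the 12th (30 − 12).
Full months from December 1987 through June 1990 contribute their day counts.
Then 1 day into July 1990.
Total: 18 + 31 + 31 + 29 + 31 + 30 + 31 + 30 + 31 + 31 + 30 + 31 + 30 + 31 + 31 + 28 + 31 + 30 + 31 + 30 + 31 + 31 + 30 + 31 + 30 + 31 + 31 + 28 + 31 + 30 + 31 + 30 + 1 = 962.

962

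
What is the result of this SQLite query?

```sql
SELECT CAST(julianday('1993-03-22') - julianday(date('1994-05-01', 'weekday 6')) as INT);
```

-411

`weekday 6` advances to the next Saturday; 1994-05-01 is a Sunday, so it moves forward to 1994-05-07.
9 days remain in March 1993 after the 22nd (31 − 22).
Full months from April 1993 through April 1994 contribute their day counts.
Then 7 days into May 1994.
Total: 9 + 30 + 31 + 30 + 31 + 31 + 30 + 31 + 30 + 31 + 31 + 28 + 31 + 30 + 7 = 411.
The subtraction is earlier − later, so the result is −411 → -411.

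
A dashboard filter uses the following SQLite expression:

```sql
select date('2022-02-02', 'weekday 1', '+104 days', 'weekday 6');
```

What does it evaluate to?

2022-05-28

`weekday 1` advances to the next Monday; 2022-02-02 is a Wednesday, so it moves forward to 2022-02-07.
Applying '+104 days' to 2022-02-07: counting 104 days forward gives 2022-05-22.
`weekday 6` advances to the next Saturday; 2022-05-22 is a Sunday, so it moves forward to 2022-05-28.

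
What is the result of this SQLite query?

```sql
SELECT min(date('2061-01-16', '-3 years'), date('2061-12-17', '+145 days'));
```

2058-01-16

date('2061-01-16', '-3 years') → 2058-01-16.
date('2061-12-17', '+145 days') → 2062-05-11.
Earlier of the two is 2058-01-16.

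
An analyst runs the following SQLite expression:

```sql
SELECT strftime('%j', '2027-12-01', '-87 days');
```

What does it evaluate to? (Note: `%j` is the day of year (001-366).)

First apply '-87 days': 2027-12-01 → 2027-09-05.
Day-of-year for 2027-09-05: days since 2027-01-01 inclusive = 248, zero-padded to 248.

248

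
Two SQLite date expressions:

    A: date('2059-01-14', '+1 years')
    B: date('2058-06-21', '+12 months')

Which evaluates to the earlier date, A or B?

A = 2060-01-14.
B = 2059-06-21.
B is earlier.

B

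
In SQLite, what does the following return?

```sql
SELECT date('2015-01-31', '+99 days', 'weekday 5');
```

Applying '+99 days' to 2015-01-31: counting 99 days forward gives 2015-05-10.
`weekday 5` advances to the next Friday; 2015-05-10 is a Sunday, so it moves forward to 2015-05-15.

2015-05-15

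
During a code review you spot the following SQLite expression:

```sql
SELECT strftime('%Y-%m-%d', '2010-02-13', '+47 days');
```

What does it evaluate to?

2010-04-01

First apply '+47 days': 2010-02-13 → 2010-04-01.
`%Y-%m-%d` extracts the ISO date: 2010-04-01.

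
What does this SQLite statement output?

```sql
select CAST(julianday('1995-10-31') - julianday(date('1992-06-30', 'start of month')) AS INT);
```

1247

`start of month` rewinds 1992-06-30 to 1992-06-01.
29 days remain in June 1992 after the 1st (30 − 1).
Full months from July 1992 through September 1995 contribute their day counts.
Then 31 days into October 1995.
Total: 29 + 31 + 31 + 30 + 31 + 30 + 31 + 31 + 28 + 31 + 30 + 31 + 30 + 31 + 31 + 30 + 31 + 30 + 31 + 31 + 28 + 31 + 30 + 31 + 30 + 31 + 31 + 30 + 31 + 30 + 31 + 31 + 28 + 31 + 30 + 31 + 30 + 31 + 31 + 30 + 31 = 1247.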